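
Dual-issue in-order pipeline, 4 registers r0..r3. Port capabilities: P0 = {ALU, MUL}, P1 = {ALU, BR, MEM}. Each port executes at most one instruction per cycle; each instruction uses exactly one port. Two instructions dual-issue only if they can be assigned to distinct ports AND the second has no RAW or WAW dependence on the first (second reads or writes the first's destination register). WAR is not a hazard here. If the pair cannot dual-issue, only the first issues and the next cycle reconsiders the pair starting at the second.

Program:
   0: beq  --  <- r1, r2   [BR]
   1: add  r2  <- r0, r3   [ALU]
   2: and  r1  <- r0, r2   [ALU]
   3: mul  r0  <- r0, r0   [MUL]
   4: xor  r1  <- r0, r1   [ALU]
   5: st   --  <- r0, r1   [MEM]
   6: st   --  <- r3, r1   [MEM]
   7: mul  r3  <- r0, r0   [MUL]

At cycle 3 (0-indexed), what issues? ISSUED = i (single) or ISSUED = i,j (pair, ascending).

ISSUED = 5

#0 head=0: beq/add i0+i1 pair
#1 head=2: and/mul i2+i3 pair
#2 head=4: xor i4 RAW r1
#3 head=5: st i5 no-port MEM/MEM
#4 head=6: st/mul i6+i7 pair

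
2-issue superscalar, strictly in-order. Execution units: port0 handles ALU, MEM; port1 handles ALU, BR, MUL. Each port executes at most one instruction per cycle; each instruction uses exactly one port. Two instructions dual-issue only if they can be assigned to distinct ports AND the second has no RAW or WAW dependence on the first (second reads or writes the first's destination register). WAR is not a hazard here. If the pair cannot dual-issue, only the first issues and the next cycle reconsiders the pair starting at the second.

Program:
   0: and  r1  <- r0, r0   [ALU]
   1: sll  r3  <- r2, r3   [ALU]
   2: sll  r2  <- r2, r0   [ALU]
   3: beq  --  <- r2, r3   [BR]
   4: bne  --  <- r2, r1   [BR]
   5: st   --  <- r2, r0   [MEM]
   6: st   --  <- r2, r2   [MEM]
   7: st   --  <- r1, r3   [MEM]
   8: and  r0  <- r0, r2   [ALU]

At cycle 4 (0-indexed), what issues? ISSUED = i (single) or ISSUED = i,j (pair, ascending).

[0] i0&i1  and/sll  -- pair
[1] i2  sll  -- RAW r2
[2] i3  beq  -- no-port BR/BR
[3] i4&i5  bne/st  -- pair
[4] i6  st  -- no-port MEM/MEM
[5] i7&i8  st/and  -- pair

ISSUED = 6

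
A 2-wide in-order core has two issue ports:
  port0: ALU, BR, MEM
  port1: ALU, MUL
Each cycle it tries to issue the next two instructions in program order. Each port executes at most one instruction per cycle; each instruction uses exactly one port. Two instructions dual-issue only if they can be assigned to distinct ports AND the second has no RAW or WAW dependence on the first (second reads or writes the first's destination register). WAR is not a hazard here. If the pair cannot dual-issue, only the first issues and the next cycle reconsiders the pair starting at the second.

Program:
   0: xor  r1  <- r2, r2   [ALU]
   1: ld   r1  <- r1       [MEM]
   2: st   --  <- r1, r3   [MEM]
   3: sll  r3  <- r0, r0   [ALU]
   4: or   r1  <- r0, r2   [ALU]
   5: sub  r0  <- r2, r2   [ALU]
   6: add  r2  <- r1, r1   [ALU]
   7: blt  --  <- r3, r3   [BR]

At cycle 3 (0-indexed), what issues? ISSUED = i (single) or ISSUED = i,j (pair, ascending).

t=0 i0:xor.ALU ; RAW+WAW r1
t=1 i1:ld.MEM ; no-port MEM/MEM
t=2 i2/i3:st.MEM;sll.ALU ; dual
t=3 i4/i5:or.ALU;sub.ALU ; dual
t=4 i6/i7:add.ALU;blt.BR ; dual

ISSUED = 4,5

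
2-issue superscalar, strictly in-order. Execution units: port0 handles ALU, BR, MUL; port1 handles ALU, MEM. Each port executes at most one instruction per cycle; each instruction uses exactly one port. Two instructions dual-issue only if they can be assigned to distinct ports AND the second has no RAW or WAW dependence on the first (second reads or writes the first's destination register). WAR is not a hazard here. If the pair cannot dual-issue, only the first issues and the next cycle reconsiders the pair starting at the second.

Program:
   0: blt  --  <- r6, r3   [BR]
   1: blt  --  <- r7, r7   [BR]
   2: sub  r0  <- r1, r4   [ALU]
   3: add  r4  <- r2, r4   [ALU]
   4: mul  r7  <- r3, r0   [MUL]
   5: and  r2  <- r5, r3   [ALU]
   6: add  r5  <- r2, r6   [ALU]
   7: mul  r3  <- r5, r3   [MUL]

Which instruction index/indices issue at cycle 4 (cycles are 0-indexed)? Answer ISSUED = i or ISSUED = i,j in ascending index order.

[0] i0  blt  -- no-port BR/BR
[1] i1&i2  blt;sub  -- 2-wide
[2] i3&i4  add;mul  -- 2-wide
[3] i5  and  -- RAW r2
[4] i6  add  -- RAW r5
[5] i7  mul  -- tail

ISSUED = 6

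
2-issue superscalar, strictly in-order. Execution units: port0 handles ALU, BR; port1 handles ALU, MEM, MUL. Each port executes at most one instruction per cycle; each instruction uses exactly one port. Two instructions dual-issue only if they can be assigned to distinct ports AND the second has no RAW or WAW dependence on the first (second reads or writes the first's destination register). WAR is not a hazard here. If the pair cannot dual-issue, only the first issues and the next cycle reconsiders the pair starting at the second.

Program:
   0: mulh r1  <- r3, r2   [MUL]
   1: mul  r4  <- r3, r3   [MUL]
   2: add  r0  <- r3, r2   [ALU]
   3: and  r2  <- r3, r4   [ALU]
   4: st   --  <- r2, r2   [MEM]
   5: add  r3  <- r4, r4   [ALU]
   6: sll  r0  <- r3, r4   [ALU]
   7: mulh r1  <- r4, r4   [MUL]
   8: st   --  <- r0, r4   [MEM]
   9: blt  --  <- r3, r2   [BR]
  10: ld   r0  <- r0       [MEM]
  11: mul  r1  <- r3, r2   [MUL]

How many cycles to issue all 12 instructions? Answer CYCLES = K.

CYCLES = 8

c0: i0 mulh.MUL  no-port MUL/MUL
c1: i1+i2 mul.MUL/add.ALU  2-wide
c2: i3 and.ALU  RAW r2
c3: i4+i5 st.MEM/add.ALU  2-wide
c4: i6+i7 sll.ALU/mulh.MUL  2-wide
c5: i8+i9 st.MEM/blt.BR  2-wide
c6: i10 ld.MEM  no-port MEM/MUL
c7: i11 mul.MUL  tail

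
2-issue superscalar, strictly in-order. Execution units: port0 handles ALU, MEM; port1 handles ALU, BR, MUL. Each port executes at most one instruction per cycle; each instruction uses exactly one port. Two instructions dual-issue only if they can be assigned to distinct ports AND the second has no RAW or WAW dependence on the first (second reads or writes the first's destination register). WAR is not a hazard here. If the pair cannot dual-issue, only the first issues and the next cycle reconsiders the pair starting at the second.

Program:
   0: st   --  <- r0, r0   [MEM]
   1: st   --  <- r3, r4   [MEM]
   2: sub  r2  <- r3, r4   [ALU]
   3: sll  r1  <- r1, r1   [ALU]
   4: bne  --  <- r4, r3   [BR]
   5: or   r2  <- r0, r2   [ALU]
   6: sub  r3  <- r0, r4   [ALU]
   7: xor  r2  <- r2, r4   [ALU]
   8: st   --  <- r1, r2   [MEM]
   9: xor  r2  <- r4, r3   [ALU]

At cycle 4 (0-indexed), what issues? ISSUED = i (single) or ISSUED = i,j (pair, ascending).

ISSUED = 7

#0 head=0: st.MEM i0 no-port MEM/MEM
#1 head=1: st.MEM/sub.ALU i1,i2 pair
#2 head=3: sll.ALU/bne.BR i3,i4 pair
#3 head=5: or.ALU/sub.ALU i5,i6 pair
#4 head=7: xor.ALU i7 RAW r2
#5 head=8: st.MEM/xor.ALU i8,i9 pair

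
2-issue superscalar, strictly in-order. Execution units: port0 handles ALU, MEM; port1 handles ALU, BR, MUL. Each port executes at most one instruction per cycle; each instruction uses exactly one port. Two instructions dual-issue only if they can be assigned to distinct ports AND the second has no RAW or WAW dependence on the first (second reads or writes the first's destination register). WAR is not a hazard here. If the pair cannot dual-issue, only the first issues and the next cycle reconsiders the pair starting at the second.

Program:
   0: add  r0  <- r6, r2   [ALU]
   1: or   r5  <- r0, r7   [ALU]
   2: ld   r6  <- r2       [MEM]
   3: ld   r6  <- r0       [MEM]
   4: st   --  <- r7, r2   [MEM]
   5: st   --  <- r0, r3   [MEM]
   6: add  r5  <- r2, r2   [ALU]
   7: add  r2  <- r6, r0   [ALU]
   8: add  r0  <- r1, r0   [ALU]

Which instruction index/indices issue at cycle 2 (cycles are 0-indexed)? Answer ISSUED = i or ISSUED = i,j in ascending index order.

c0: i0 add.ALU  RAW r0
c1: i1&i2 or.ALU;ld.MEM  dual
c2: i3 ld.MEM  no-port MEM/MEM
c3: i4 st.MEM  no-port MEM/MEM
c4: i5&i6 st.MEM;add.ALU  dual
c5: i7&i8 add.ALU;add.ALU  dual

ISSUED = 3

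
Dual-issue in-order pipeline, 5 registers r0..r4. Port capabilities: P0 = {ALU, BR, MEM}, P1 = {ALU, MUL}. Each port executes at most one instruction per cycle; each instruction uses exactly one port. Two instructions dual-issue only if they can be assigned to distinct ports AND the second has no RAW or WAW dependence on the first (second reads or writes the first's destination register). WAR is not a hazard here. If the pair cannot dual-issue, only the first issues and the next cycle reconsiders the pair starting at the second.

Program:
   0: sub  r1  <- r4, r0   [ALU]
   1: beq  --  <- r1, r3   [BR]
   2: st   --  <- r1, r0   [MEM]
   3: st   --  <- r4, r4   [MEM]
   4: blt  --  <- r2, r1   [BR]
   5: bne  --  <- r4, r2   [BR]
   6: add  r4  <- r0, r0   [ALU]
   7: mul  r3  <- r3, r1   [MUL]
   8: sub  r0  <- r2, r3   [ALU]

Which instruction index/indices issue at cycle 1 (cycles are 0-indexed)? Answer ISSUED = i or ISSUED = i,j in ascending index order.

  cy0 -> i0 (sub.ALU) RAW r1
  cy1 -> i1 (beq.BR) no-port BR/MEM
  cy2 -> i2 (st.MEM) no-port MEM/MEM
  cy3 -> i3 (st.MEM) no-port MEM/BR
  cy4 -> i4 (blt.BR) no-port BR/BR
  cy5 -> i5&i6 (bne.BR/add.ALU) dual
  cy6 -> i7 (mul.MUL) RAW r3
  cy7 -> i8 (sub.ALU) tail

ISSUED = 1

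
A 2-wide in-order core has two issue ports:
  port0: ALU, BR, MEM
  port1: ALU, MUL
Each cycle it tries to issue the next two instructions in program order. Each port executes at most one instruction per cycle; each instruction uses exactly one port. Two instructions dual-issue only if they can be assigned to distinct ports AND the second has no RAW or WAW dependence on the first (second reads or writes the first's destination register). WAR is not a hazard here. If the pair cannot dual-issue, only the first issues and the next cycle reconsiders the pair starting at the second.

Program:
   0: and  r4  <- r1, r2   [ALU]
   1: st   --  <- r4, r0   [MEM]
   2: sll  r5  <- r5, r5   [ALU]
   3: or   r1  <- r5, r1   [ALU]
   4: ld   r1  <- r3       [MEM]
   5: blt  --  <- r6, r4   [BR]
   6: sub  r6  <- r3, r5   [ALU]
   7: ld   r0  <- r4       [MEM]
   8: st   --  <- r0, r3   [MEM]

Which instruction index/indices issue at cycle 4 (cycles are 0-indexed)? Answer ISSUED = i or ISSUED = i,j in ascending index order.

#0 head=0: and i0 RAW r4
#1 head=1: st/sll i1,i2 dual
#2 head=3: or i3 WAW r1
#3 head=4: ld i4 no-port MEM/BR
#4 head=5: blt/sub i5,i6 dual
#5 head=7: ld i7 no-port MEM/MEM
#6 head=8: st i8 tail

ISSUED = 5,6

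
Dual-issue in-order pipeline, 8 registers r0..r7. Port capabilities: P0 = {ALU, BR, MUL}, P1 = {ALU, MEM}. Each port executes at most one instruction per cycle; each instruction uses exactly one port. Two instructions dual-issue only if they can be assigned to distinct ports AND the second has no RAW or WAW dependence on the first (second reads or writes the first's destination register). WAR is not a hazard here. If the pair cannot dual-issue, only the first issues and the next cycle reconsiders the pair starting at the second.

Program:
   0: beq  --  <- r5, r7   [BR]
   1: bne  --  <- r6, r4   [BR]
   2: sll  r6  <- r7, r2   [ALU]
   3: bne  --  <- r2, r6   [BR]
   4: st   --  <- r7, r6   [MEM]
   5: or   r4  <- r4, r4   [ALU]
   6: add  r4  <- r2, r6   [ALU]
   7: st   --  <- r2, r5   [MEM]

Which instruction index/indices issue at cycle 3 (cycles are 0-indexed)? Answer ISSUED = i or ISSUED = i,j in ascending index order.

ISSUED = 5

0. beq.BR @i0  | no-port BR/BR
1. bne.BR sll.ALU @i1+i2  | pair
2. bne.BR st.MEM @i3+i4  | pair
3. or.ALU @i5  | WAW r4
4. add.ALU st.MEM @i6+i7  | pair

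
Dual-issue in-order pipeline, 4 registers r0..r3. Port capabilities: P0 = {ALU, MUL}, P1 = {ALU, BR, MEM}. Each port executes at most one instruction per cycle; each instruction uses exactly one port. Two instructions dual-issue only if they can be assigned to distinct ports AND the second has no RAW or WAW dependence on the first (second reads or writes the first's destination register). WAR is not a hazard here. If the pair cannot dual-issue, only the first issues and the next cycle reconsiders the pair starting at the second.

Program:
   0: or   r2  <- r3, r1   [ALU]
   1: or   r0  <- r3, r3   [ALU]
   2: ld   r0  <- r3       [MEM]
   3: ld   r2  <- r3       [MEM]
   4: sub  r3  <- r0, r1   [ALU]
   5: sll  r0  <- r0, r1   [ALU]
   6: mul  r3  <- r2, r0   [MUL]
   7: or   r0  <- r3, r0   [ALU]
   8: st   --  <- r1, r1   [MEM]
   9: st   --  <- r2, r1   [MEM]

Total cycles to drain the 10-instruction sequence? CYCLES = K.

t=0 i0&i1:or or ; pair
t=1 i2:ld ; no-port MEM/MEM
t=2 i3&i4:ld sub ; pair
t=3 i5:sll ; RAW r0
t=4 i6:mul ; RAW r3
t=5 i7&i8:or st ; pair
t=6 i9:st ; tail

CYCLES = 7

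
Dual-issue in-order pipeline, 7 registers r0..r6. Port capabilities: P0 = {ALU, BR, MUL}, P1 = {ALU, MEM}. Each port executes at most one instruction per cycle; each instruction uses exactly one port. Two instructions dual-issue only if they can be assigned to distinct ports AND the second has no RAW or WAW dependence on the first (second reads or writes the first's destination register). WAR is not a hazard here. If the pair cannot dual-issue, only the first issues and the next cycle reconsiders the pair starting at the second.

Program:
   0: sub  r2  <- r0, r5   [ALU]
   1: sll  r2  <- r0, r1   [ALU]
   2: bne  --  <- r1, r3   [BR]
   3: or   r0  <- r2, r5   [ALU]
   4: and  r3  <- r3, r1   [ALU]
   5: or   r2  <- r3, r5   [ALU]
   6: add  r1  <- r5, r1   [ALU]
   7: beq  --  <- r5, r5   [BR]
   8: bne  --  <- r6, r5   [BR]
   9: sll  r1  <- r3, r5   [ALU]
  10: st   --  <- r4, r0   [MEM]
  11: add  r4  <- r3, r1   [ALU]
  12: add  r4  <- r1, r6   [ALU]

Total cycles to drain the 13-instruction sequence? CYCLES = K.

0. sub.ALU @i0  | WAW r2
1. sll.ALU/bne.BR @i1&i2  | pair
2. or.ALU/and.ALU @i3&i4  | pair
3. or.ALU/add.ALU @i5&i6  | pair
4. beq.BR @i7  | no-port BR/BR
5. bne.BR/sll.ALU @i8&i9  | pair
6. st.MEM/add.ALU @i10&i11  | pair
7. add.ALU @i12  | tail

CYCLES = 8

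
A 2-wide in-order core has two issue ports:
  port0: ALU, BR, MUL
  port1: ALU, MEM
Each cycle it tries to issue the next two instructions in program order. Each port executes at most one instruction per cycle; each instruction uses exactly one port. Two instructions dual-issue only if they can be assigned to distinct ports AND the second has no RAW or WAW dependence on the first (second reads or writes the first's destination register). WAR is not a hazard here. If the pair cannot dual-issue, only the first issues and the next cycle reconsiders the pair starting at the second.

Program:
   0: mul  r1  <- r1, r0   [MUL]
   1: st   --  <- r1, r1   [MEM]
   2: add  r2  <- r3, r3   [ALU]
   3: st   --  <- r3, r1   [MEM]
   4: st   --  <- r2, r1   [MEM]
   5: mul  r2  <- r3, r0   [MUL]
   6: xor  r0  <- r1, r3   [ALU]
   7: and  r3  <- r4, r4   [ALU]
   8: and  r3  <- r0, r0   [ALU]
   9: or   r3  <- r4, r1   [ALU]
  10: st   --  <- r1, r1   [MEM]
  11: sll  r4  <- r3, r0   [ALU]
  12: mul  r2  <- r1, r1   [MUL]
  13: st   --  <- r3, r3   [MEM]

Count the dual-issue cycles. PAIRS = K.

PAIRS = 5

0. mul.MUL @i0  | RAW r1
1. st.MEM+add.ALU @i1/i2  | pair
2. st.MEM @i3  | no-port MEM/MEM
3. st.MEM+mul.MUL @i4/i5  | pair
4. xor.ALU+and.ALU @i6/i7  | pair
5. and.ALU @i8  | WAW r3
6. or.ALU+st.MEM @i9/i10  | pair
7. sll.ALU+mul.MUL @i11/i12  | pair
8. st.MEM @i13  | tail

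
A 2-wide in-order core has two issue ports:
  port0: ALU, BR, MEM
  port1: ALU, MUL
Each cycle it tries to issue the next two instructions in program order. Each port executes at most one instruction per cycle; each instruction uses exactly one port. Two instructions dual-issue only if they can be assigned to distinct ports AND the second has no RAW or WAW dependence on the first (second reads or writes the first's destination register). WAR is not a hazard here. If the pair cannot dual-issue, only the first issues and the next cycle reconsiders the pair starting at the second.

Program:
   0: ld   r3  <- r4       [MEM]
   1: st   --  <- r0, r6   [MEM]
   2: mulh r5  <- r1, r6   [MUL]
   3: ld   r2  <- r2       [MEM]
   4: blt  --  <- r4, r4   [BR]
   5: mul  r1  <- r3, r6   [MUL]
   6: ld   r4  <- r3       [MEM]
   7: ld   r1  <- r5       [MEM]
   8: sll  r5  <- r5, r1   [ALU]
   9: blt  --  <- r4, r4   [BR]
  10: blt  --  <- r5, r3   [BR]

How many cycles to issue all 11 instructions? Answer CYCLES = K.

t=0 i0:ld.MEM ; no-port MEM/MEM
t=1 i1,i2:st.MEM+mulh.MUL ; dual
t=2 i3:ld.MEM ; no-port MEM/BR
t=3 i4,i5:blt.BR+mul.MUL ; dual
t=4 i6:ld.MEM ; no-port MEM/MEM
t=5 i7:ld.MEM ; RAW r1
t=6 i8,i9:sll.ALU+blt.BR ; dual
t=7 i10:blt.BR ; tail

CYCLES = 8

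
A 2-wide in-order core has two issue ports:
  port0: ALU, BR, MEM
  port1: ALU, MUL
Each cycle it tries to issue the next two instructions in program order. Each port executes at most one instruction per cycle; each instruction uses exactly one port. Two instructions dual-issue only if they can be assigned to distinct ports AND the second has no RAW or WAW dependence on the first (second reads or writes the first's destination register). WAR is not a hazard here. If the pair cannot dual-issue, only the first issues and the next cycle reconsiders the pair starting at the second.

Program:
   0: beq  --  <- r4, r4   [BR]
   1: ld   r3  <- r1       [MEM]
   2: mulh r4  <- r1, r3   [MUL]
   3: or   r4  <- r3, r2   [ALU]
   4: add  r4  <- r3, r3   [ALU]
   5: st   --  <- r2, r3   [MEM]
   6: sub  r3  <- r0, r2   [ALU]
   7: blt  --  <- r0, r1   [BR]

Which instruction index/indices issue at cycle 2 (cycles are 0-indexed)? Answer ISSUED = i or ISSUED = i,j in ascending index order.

0. beq.BR @i0  | no-port BR/MEM
1. ld.MEM @i1  | RAW r3
2. mulh.MUL @i2  | WAW r4
3. or.ALU @i3  | WAW r4
4. add.ALU st.MEM @i4&i5  | pair
5. sub.ALU blt.BR @i6&i7  | pair

ISSUED = 2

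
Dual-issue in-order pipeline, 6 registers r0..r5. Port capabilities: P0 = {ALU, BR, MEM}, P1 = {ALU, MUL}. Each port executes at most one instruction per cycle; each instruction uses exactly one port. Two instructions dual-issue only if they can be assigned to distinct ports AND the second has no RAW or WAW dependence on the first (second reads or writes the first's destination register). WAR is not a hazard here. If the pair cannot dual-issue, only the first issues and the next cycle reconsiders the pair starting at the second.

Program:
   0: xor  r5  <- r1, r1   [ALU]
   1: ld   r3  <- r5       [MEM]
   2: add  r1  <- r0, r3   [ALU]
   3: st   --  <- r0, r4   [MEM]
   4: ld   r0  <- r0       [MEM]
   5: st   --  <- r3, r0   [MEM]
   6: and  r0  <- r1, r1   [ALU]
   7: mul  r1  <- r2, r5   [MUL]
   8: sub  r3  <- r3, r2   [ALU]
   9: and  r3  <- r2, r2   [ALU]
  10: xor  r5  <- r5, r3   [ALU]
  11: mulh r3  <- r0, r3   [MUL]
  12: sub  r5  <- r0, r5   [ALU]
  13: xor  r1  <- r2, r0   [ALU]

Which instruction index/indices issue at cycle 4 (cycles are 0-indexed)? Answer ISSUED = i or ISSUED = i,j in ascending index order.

ISSUED = 5,6

t=0 i0:xor ; RAW r5
t=1 i1:ld ; RAW r3
t=2 i2&i3:add st ; dual
t=3 i4:ld ; no-port MEM/MEM
t=4 i5&i6:st and ; dual
t=5 i7&i8:mul sub ; dual
t=6 i9:and ; RAW r3
t=7 i10&i11:xor mulh ; dual
t=8 i12&i13:sub xor ; dual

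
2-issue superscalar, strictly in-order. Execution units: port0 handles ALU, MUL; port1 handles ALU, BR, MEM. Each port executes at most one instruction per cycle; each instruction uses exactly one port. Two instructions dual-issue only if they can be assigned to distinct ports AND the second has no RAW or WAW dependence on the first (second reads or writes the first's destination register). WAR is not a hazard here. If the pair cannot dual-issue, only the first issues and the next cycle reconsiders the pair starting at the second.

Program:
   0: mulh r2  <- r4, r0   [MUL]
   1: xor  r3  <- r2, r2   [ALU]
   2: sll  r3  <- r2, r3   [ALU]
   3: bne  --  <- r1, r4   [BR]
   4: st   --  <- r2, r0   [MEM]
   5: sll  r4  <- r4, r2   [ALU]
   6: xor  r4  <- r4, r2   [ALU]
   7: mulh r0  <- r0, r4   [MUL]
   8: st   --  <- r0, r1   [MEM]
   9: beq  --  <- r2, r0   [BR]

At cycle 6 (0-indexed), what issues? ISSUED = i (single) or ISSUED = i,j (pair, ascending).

ISSUED = 8

#0 head=0: mulh.MUL i0 RAW r2
#1 head=1: xor.ALU i1 RAW+WAW r3
#2 head=2: sll.ALU/bne.BR i2&i3 dual
#3 head=4: st.MEM/sll.ALU i4&i5 dual
#4 head=6: xor.ALU i6 RAW r4
#5 head=7: mulh.MUL i7 RAW r0
#6 head=8: st.MEM i8 no-port MEM/BR
#7 head=9: beq.BR i9 tail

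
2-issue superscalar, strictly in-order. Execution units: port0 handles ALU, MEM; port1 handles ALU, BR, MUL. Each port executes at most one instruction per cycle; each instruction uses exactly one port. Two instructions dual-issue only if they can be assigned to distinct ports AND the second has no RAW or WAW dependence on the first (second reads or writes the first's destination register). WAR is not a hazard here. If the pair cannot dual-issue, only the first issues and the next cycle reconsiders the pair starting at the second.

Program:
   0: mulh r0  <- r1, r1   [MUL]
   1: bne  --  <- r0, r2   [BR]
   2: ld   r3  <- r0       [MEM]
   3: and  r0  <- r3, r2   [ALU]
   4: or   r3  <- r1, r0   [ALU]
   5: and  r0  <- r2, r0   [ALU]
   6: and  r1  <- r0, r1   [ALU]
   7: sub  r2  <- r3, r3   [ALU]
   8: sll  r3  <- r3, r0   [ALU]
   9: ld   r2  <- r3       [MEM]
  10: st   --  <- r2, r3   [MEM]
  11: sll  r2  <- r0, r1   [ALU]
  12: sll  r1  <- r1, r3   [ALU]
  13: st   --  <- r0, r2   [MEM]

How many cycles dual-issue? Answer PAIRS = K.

PAIRS = 5

  cy0 -> i0 (mulh) no-port MUL/BR
  cy1 -> i1&i2 (bne/ld) pair
  cy2 -> i3 (and) RAW r0
  cy3 -> i4&i5 (or/and) pair
  cy4 -> i6&i7 (and/sub) pair
  cy5 -> i8 (sll) RAW r3
  cy6 -> i9 (ld) no-port MEM/MEM
  cy7 -> i10&i11 (st/sll) pair
  cy8 -> i12&i13 (sll/st) pair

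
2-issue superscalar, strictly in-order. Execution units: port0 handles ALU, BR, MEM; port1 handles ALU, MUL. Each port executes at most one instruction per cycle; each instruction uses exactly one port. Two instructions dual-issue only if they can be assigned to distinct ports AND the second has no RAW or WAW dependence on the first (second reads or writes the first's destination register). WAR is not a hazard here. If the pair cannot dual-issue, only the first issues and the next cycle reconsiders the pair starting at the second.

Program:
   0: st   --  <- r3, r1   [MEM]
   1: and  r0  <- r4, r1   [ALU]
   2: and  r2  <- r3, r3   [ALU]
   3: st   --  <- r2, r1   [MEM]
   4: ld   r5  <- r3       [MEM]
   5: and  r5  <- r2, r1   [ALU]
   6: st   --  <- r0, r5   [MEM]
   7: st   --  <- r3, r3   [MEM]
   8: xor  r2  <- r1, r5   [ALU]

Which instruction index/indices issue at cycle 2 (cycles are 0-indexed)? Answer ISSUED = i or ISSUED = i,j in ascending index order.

[0] i0&i1  st and  -- pair
[1] i2  and  -- RAW r2
[2] i3  st  -- no-port MEM/MEM
[3] i4  ld  -- WAW r5
[4] i5  and  -- RAW r5
[5] i6  st  -- no-port MEM/MEM
[6] i7&i8  st xor  -- pair

ISSUED = 3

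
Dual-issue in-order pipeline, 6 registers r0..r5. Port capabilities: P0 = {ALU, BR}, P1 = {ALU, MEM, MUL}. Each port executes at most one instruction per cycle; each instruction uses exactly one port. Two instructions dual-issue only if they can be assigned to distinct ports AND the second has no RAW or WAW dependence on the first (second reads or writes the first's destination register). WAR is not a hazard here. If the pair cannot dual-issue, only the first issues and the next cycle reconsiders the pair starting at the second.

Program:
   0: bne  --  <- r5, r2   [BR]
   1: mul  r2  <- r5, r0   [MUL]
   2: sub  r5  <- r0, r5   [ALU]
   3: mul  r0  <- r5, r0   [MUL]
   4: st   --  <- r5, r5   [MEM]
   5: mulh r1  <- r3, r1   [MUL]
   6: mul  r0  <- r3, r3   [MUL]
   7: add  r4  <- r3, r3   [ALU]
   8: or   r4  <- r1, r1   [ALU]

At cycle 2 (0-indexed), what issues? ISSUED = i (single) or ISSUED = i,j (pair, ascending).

t=0 i0/i1:bne/mul ; 2-wide
t=1 i2:sub ; RAW r5
t=2 i3:mul ; no-port MUL/MEM
t=3 i4:st ; no-port MEM/MUL
t=4 i5:mulh ; no-port MUL/MUL
t=5 i6/i7:mul/add ; 2-wide
t=6 i8:or ; tail

ISSUED = 3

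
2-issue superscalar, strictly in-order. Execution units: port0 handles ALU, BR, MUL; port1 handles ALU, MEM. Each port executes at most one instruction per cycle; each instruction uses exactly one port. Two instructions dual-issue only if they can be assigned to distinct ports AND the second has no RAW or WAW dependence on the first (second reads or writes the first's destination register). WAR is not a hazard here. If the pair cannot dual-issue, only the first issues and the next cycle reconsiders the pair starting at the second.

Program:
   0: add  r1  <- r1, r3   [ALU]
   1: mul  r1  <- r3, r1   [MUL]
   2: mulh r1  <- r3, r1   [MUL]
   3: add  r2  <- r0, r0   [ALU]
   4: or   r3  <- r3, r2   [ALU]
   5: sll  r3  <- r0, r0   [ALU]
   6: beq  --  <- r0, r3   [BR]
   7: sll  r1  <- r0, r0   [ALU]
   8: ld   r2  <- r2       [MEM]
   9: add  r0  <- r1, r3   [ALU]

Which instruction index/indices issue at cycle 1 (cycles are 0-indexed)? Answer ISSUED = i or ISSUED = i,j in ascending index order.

ISSUED = 1

t=0 i0:add.ALU ; RAW+WAW r1
t=1 i1:mul.MUL ; no-port MUL/MUL
t=2 i2,i3:mulh.MUL add.ALU ; dual
t=3 i4:or.ALU ; WAW r3
t=4 i5:sll.ALU ; RAW r3
t=5 i6,i7:beq.BR sll.ALU ; dual
t=6 i8,i9:ld.MEM add.ALU ; dual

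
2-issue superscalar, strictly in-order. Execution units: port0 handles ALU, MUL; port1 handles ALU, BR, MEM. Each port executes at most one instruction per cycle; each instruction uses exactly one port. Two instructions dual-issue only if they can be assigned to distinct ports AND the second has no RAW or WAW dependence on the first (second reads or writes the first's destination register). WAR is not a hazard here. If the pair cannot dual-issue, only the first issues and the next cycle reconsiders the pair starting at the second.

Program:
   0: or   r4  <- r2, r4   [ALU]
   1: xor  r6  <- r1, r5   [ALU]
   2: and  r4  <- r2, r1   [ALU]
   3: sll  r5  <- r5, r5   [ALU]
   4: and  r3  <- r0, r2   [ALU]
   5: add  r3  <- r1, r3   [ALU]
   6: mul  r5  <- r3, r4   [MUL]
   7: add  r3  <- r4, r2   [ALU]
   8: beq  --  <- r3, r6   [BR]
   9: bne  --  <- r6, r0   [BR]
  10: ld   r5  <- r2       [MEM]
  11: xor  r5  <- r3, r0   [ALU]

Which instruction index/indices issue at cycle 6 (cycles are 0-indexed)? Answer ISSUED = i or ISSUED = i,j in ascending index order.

ISSUED = 9

#0 head=0: or.ALU;xor.ALU i0&i1 pair
#1 head=2: and.ALU;sll.ALU i2&i3 pair
#2 head=4: and.ALU i4 RAW+WAW r3
#3 head=5: add.ALU i5 RAW r3
#4 head=6: mul.MUL;add.ALU i6&i7 pair
#5 head=8: beq.BR i8 no-port BR/BR
#6 head=9: bne.BR i9 no-port BR/MEM
#7 head=10: ld.MEM i10 WAW r5
#8 head=11: xor.ALU i11 tail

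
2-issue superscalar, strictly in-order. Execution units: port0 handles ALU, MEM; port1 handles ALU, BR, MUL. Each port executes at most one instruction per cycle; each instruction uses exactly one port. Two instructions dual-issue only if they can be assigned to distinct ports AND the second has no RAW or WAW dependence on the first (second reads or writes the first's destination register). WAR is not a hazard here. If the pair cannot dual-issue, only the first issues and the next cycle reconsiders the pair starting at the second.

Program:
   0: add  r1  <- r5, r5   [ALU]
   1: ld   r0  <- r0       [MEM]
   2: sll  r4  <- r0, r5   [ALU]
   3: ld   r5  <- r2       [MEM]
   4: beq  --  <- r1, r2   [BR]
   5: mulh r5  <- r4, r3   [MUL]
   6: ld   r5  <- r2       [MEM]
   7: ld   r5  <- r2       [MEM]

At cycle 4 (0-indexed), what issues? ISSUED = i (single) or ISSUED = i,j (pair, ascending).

ISSUED = 6

#0 head=0: add ld i0/i1 pair
#1 head=2: sll ld i2/i3 pair
#2 head=4: beq i4 no-port BR/MUL
#3 head=5: mulh i5 WAW r5
#4 head=6: ld i6 no-port MEM/MEM
#5 head=7: ld i7 tail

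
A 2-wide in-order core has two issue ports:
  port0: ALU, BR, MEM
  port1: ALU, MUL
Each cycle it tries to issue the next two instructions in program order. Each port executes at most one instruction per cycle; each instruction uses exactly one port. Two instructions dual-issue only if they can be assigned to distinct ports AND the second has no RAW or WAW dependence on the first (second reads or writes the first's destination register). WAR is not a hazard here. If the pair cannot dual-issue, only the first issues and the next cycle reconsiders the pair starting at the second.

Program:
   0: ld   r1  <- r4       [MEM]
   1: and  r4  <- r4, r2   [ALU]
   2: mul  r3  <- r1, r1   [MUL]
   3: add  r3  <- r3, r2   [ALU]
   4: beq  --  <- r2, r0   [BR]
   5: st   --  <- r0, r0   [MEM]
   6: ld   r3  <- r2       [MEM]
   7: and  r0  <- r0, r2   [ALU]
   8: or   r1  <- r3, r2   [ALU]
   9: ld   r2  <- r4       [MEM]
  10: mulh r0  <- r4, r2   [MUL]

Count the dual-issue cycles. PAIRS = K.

PAIRS = 4

t=0 i0+i1:ld;and ; 2-wide
t=1 i2:mul ; RAW+WAW r3
t=2 i3+i4:add;beq ; 2-wide
t=3 i5:st ; no-port MEM/MEM
t=4 i6+i7:ld;and ; 2-wide
t=5 i8+i9:or;ld ; 2-wide
t=6 i10:mulh ; tail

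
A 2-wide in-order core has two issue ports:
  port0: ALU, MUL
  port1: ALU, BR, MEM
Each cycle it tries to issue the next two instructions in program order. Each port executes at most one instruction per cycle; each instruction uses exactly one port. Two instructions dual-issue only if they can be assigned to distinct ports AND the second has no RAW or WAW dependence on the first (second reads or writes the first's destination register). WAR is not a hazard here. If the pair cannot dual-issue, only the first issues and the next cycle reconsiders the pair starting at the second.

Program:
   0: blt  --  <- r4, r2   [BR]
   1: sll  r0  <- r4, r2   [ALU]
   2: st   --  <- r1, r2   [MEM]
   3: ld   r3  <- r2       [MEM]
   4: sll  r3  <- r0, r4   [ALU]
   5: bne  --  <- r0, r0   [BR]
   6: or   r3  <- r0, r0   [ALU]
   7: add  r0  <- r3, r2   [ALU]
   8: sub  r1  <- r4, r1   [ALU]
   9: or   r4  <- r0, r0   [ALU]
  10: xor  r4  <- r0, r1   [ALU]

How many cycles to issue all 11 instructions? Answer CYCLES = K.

CYCLES = 8

[0] i0/i1  blt.BR+sll.ALU  -- dual
[1] i2  st.MEM  -- no-port MEM/MEM
[2] i3  ld.MEM  -- WAW r3
[3] i4/i5  sll.ALU+bne.BR  -- dual
[4] i6  or.ALU  -- RAW r3
[5] i7/i8  add.ALU+sub.ALU  -- dual
[6] i9  or.ALU  -- WAW r4
[7] i10  xor.ALU  -- tail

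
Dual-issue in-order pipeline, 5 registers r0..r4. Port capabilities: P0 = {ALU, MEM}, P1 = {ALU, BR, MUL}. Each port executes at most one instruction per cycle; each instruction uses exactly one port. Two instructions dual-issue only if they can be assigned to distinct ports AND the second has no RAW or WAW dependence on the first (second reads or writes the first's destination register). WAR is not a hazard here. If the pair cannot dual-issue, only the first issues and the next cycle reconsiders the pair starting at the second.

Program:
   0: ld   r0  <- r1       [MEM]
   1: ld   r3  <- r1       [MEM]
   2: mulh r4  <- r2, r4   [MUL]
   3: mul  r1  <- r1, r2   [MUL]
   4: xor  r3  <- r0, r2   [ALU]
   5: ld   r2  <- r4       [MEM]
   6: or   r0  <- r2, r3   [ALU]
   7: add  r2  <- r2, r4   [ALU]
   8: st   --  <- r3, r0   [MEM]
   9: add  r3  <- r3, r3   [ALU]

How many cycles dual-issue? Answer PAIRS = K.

PAIRS = 4

0. ld.MEM @i0  | no-port MEM/MEM
1. ld.MEM/mulh.MUL @i1/i2  | pair
2. mul.MUL/xor.ALU @i3/i4  | pair
3. ld.MEM @i5  | RAW r2
4. or.ALU/add.ALU @i6/i7  | pair
5. st.MEM/add.ALU @i8/i9  | pair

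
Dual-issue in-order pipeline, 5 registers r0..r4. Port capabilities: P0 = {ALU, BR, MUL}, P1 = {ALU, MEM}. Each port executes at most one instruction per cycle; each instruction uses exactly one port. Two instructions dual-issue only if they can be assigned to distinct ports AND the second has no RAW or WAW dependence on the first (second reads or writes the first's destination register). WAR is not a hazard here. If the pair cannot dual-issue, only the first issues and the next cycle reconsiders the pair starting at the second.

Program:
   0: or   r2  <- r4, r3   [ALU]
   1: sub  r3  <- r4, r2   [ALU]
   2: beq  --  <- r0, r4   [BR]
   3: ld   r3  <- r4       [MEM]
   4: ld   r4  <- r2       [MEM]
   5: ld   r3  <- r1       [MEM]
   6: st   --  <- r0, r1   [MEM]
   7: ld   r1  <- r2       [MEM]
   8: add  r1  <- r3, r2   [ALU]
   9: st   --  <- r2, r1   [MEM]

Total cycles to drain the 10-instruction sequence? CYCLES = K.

CYCLES = 9

  cy0 -> i0 (or.ALU) RAW r2
  cy1 -> i1/i2 (sub.ALU+beq.BR) 2-wide
  cy2 -> i3 (ld.MEM) no-port MEM/MEM
  cy3 -> i4 (ld.MEM) no-port MEM/MEM
  cy4 -> i5 (ld.MEM) no-port MEM/MEM
  cy5 -> i6 (st.MEM) no-port MEM/MEM
  cy6 -> i7 (ld.MEM) WAW r1
  cy7 -> i8 (add.ALU) RAW r1
  cy8 -> i9 (st.MEM) tail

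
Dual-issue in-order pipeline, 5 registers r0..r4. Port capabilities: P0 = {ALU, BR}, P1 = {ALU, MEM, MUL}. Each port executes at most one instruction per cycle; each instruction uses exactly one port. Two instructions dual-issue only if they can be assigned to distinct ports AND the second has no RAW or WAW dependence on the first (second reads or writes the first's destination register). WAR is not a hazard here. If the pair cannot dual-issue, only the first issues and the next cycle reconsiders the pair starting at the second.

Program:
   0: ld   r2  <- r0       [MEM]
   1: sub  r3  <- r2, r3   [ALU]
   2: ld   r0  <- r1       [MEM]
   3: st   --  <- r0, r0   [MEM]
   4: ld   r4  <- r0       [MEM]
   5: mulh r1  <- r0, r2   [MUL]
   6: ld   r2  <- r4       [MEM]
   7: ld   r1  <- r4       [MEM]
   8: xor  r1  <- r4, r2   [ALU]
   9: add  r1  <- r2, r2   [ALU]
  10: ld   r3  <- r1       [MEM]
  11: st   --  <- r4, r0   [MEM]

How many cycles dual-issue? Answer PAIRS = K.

PAIRS = 1

t=0 i0:ld.MEM ; RAW r2
t=1 i1+i2:sub.ALU/ld.MEM ; pair
t=2 i3:st.MEM ; no-port MEM/MEM
t=3 i4:ld.MEM ; no-port MEM/MUL
t=4 i5:mulh.MUL ; no-port MUL/MEM
t=5 i6:ld.MEM ; no-port MEM/MEM
t=6 i7:ld.MEM ; WAW r1
t=7 i8:xor.ALU ; WAW r1
t=8 i9:add.ALU ; RAW r1
t=9 i10:ld.MEM ; no-port MEM/MEM
t=10 i11:st.MEM ; tail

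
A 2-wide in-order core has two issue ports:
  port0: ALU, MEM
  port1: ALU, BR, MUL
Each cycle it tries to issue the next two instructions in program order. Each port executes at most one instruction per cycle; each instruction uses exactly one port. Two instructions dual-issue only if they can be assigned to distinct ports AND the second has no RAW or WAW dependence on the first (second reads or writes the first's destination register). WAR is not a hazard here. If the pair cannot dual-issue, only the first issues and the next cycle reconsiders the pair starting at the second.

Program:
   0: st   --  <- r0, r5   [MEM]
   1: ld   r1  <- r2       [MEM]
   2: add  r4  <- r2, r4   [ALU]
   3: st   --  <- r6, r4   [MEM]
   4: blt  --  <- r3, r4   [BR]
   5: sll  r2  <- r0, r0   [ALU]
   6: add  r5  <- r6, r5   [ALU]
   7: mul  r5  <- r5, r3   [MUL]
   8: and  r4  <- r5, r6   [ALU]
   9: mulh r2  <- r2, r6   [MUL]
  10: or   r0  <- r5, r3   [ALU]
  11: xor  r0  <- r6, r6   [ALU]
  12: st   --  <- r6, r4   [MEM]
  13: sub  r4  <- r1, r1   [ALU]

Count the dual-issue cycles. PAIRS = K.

PAIRS = 5

#0 head=0: st i0 no-port MEM/MEM
#1 head=1: ld;add i1&i2 dual
#2 head=3: st;blt i3&i4 dual
#3 head=5: sll;add i5&i6 dual
#4 head=7: mul i7 RAW r5
#5 head=8: and;mulh i8&i9 dual
#6 head=10: or i10 WAW r0
#7 head=11: xor;st i11&i12 dual
#8 head=13: sub i13 tail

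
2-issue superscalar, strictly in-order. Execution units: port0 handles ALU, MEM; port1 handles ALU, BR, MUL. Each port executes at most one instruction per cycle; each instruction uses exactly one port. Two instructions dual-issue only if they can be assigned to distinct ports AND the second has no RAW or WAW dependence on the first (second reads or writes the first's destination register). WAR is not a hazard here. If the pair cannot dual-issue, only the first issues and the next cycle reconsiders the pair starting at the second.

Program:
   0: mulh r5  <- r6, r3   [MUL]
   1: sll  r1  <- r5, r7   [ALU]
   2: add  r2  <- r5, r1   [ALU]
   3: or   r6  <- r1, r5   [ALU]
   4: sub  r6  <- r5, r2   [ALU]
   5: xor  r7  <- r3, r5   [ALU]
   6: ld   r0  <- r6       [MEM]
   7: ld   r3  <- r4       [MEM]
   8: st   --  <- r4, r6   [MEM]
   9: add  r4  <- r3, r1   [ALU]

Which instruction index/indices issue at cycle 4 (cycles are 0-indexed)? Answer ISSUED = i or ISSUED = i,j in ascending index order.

t=0 i0:mulh.MUL ; RAW r5
t=1 i1:sll.ALU ; RAW r1
t=2 i2/i3:add.ALU;or.ALU ; pair
t=3 i4/i5:sub.ALU;xor.ALU ; pair
t=4 i6:ld.MEM ; no-port MEM/MEM
t=5 i7:ld.MEM ; no-port MEM/MEM
t=6 i8/i9:st.MEM;add.ALU ; pair

ISSUED = 6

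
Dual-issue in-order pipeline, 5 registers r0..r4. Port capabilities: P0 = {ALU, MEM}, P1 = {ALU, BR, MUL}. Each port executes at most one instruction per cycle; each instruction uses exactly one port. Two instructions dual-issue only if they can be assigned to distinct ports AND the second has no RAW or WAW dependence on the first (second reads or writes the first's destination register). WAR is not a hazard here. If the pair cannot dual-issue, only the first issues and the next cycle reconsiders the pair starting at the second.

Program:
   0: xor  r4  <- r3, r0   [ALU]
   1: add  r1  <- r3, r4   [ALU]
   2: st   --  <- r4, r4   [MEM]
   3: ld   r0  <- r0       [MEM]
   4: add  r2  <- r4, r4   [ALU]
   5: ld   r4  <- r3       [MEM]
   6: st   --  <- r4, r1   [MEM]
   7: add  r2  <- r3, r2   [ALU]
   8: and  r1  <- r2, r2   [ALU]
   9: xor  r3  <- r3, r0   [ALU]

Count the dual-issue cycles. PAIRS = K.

PAIRS = 4

  cy0 -> i0 (xor.ALU) RAW r4
  cy1 -> i1/i2 (add.ALU st.MEM) dual
  cy2 -> i3/i4 (ld.MEM add.ALU) dual
  cy3 -> i5 (ld.MEM) no-port MEM/MEM
  cy4 -> i6/i7 (st.MEM add.ALU) dual
  cy5 -> i8/i9 (and.ALU xor.ALU) dual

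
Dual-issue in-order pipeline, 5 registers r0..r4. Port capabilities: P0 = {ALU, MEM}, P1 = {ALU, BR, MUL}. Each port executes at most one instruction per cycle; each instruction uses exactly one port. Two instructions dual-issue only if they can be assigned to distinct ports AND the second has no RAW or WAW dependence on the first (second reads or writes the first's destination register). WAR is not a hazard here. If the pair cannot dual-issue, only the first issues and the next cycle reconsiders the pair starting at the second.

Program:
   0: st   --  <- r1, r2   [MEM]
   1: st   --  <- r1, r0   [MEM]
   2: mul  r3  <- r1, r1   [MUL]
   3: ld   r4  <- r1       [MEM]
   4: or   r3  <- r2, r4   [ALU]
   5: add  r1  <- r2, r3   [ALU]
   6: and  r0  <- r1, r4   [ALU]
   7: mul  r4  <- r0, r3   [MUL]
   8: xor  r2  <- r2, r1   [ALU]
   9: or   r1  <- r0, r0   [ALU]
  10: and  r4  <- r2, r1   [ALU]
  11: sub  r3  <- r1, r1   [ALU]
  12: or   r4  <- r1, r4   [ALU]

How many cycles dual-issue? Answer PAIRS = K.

PAIRS = 3

[0] i0  st.MEM  -- no-port MEM/MEM
[1] i1&i2  st.MEM+mul.MUL  -- 2-wide
[2] i3  ld.MEM  -- RAW r4
[3] i4  or.ALU  -- RAW r3
[4] i5  add.ALU  -- RAW r1
[5] i6  and.ALU  -- RAW r0
[6] i7&i8  mul.MUL+xor.ALU  -- 2-wide
[7] i9  or.ALU  -- RAW r1
[8] i10&i11  and.ALU+sub.ALU  -- 2-wide
[9] i12  or.ALU  -- tail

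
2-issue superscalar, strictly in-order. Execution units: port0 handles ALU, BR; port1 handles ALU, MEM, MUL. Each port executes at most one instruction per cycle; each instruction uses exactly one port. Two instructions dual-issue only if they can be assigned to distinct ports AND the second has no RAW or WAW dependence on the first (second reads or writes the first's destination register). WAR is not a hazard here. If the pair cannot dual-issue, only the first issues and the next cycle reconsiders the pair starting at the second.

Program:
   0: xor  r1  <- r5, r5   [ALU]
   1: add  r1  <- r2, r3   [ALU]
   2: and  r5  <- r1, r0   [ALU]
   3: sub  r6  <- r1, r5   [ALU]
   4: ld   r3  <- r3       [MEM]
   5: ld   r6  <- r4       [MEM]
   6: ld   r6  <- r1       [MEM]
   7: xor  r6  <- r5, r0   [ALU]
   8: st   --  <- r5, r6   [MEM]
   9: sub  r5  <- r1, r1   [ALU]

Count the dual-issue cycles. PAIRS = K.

[0] i0  xor.ALU  -- WAW r1
[1] i1  add.ALU  -- RAW r1
[2] i2  and.ALU  -- RAW r5
[3] i3&i4  sub.ALU ld.MEM  -- 2-wide
[4] i5  ld.MEM  -- no-port MEM/MEM
[5] i6  ld.MEM  -- WAW r6
[6] i7  xor.ALU  -- RAW r6
[7] i8&i9  st.MEM sub.ALU  -- 2-wide

PAIRS = 2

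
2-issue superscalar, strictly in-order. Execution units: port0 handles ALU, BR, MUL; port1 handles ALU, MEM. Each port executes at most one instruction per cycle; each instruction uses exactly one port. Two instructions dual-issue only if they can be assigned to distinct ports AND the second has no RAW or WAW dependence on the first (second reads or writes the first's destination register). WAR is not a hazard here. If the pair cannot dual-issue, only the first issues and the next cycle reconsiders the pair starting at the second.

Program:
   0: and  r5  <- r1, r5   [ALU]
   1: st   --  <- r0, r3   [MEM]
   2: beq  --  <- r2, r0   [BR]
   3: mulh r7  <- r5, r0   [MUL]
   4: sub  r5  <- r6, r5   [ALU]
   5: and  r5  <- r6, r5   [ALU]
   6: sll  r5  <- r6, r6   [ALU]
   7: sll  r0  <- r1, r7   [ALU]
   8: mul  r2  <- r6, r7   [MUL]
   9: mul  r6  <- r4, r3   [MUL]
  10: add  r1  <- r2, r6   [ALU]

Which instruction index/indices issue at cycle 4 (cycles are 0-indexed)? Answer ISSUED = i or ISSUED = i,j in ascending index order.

ISSUED = 6,7

t=0 i0/i1:and.ALU;st.MEM ; dual
t=1 i2:beq.BR ; no-port BR/MUL
t=2 i3/i4:mulh.MUL;sub.ALU ; dual
t=3 i5:and.ALU ; WAW r5
t=4 i6/i7:sll.ALU;sll.ALU ; dual
t=5 i8:mul.MUL ; no-port MUL/MUL
t=6 i9:mul.MUL ; RAW r6
t=7 i10:add.ALU ; tail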